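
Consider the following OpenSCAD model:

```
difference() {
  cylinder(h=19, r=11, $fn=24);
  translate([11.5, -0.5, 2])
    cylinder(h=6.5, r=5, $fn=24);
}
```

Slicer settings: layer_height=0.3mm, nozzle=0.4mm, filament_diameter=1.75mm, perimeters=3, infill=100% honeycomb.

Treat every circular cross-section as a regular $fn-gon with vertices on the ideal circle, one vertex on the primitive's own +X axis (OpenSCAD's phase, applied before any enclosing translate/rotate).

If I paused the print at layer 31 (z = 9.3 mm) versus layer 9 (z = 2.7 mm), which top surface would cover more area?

Layer 31 (z = 9.3): the cylinder: section is a regular 24-gon, circumradius r=11 (area = (24/2)·11.000²·sin(360°/24) = 375.81 mm²); the cylinder at (11.5, -0.5) is not intersected at this z (z outside [2, 8.5]); Taking the first minus the rest: none of the subtracted shapes is present at this height, so the r=11 cylinder is unchanged — area = 375.81 mm². So its area = 375.81 mm². Layer 9 (z = 2.7): the r=11 cylinder contributes a regular 24-gon of circumradius 11 (area = (24/2)·11.000²·sin(360°/24) = 375.81 mm²); the r=5 cylinder at (11.5, -0.5) gives a regular 24-gon of circumradius 5 (constant along its height) (area = (24/2)·5.000²·sin(360°/24) = 77.65 mm²); Taking the first minus the rest: starting from the r=11 cylinder (375.81 mm²), the r=5 cylinder at (11.5, -0.5) partially overlaps it — only the 29.56 mm² overlap (of its 77.65 mm²) is removed, clipping the outline — area = 346.25 mm². So its area = 346.25 mm². Layer 31 is larger (375.81 vs 346.25 mm²).

layer 31 (z = 9.3 mm)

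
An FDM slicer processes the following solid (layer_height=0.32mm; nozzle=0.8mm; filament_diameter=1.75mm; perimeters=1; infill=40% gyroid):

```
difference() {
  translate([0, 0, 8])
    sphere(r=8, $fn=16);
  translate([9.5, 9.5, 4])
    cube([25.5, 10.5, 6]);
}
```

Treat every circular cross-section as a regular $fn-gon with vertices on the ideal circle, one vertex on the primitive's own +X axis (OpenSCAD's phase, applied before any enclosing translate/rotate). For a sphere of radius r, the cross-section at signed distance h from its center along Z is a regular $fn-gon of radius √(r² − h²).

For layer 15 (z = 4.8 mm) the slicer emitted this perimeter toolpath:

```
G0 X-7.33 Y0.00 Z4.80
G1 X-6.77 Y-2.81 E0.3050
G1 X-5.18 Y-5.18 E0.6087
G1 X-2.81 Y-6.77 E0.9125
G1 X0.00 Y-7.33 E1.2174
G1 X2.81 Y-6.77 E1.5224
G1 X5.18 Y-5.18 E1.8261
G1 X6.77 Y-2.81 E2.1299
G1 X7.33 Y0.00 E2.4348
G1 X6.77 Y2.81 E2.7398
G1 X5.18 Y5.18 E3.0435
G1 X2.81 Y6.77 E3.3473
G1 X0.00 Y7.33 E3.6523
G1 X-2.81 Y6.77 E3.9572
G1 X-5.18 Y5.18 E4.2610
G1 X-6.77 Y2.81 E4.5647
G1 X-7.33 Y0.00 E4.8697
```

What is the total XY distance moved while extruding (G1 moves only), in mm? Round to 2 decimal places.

45.75 mm

Sum the Euclidean lengths of each G1 segment: total = 45.75 mm.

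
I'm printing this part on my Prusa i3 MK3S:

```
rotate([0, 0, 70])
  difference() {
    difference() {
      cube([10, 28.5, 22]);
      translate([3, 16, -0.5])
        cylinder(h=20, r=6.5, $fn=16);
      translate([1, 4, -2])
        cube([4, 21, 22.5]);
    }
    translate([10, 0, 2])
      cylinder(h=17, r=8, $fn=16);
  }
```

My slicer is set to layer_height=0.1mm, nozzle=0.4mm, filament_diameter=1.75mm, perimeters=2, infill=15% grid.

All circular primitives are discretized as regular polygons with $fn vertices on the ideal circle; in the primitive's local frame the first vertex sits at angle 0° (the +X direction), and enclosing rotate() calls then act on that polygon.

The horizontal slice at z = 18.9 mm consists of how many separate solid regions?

At z = 18.9 mm: the cube (footprint 10×28.5) is included at this height; the r=6.5 cylinder at (3, 16) contributes a regular 16-gon of circumradius 6.5; the 4×21 cube at (1, 4) contributes its full rectangle; Taking the first minus the rest: starting from the 10×28.5 cube, the r=6.5 cylinder at (3, 16) partially overlaps it — only the 101.76 mm² overlap (of its 129.35 mm²) is removed, clipping the outline; the 4×21 cube at (1, 4) partially overlaps it — only the 33.59 mm² overlap (of its 84.00 mm²) is removed, clipping the outline — 1 connected region; the r=8 cylinder at (10, 0) contributes a regular 16-gon of circumradius 8; Taking the first minus the rest: starting from that combined region, the r=8 cylinder at (10, 0) partially overlaps it — only the 46.83 mm² overlap (of its 195.93 mm²) is removed, clipping the outline — 2 connected regions; (whole slice rotated 70° about Z — lengths, areas and connectivity unchanged). The result has 2 disconnected regions.

2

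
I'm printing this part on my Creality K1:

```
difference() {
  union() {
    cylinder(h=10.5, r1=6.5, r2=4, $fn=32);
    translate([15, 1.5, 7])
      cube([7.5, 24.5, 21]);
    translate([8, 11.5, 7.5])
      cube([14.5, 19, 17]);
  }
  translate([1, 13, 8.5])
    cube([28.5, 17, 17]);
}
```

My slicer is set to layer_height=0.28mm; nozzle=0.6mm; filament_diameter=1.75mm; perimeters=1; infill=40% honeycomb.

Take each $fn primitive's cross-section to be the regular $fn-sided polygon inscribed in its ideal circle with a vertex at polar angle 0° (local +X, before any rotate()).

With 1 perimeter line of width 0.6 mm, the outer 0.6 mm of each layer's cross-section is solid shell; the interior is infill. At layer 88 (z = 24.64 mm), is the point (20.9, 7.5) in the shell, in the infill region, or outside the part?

At z = 24.64 mm: the cone does not reach this height (z outside [0, 10.5]); the 7.5×24.5 cube at (15, 1.5) contributes its full rectangle; the cube at (8, 11.5) is not intersected at this z (z outside [7.5, 24.5]); Merging all regions: only the 7.5×24.5 cube at (15, 1.5) is present, so the union is just that shape — 1 connected region; the cube at (1, 13) is present — its section is the full 28.5×17 rectangle; Taking the first minus the rest: starting from that combined region, the 28.5×17 cube at (1, 13) partially overlaps it — only the 97.50 mm² overlap (of its 484.50 mm²) is removed, clipping the outline — 1 connected region. Overall, the cross-section is a single solid region. The nearest boundary edge runs (22.50, 13.00)→(22.50, 1.50); distance from the point to it = 1.60 mm. The point is inside the cross-section and 1.60 mm from the nearest boundary — more than the 0.6 mm shell width (1 × 0.6), so it's in the infill interior.

infill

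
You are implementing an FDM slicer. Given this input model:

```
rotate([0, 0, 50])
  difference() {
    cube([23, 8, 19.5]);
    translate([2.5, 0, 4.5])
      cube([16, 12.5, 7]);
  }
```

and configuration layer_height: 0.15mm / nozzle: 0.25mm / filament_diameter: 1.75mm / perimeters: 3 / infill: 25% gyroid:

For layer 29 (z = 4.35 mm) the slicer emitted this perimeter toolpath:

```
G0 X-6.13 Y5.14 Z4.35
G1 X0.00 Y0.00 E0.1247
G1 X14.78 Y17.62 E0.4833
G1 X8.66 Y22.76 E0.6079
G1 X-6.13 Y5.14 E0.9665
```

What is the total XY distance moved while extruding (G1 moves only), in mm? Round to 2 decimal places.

61.99 mm

Sum the Euclidean lengths of each G1 segment: total = 61.99 mm.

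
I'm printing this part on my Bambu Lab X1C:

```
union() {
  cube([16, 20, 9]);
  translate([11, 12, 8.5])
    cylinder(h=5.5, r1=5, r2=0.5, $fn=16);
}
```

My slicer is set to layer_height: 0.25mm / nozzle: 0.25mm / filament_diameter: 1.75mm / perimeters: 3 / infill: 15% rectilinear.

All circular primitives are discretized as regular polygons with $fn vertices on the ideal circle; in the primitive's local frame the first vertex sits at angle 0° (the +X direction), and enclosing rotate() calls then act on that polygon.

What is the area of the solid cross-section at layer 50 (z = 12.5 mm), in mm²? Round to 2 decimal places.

9.13 mm²

At z = 12.5 mm: the cube does not reach this height (z outside [0, 9]); the cone at (11, 12) contributes a regular 16-gon of circumradius 1.727 (interpolated between r1=5 and r2=0.5 at t=0.727) (area = (16/2)·1.727²·sin(360°/16) = 9.13 mm²); Taking the union: only the cone at (11, 12) is present, so the union is just that shape — area = 9.13 mm². Overall, the cross-section is a single solid region. Net area = 9.13 mm².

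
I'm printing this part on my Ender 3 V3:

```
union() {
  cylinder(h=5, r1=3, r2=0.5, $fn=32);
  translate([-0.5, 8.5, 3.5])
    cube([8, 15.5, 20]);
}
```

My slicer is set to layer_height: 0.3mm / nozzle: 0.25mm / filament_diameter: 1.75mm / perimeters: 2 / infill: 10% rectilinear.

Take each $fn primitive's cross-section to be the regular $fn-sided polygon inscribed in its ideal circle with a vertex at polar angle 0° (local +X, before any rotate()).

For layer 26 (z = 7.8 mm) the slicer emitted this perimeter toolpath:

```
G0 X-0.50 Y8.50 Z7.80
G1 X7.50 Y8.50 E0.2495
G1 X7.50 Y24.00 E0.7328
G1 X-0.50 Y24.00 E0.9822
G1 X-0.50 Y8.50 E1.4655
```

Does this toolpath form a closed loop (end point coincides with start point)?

yes

Start point (G0): (-0.50, 8.50). End point (last G1): the path returns to the start — closed.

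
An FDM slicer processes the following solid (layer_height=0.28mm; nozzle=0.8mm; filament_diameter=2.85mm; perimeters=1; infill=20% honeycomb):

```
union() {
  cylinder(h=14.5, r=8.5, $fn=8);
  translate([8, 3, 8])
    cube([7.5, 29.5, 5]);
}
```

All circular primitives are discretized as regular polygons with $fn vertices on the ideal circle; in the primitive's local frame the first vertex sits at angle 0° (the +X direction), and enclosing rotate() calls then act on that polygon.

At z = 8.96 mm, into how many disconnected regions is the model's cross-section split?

At z = 8.96 mm: the r=8.5 cylinder contributes a regular 8-gon of circumradius 8.5; the 7.5×29.5 cube at (8, 3) contributes its full rectangle; Taking the union: the 2 present regions are separate (no shared area or edge), so areas and boundary lengths simply add and each stays a separate island — 2 connected regions. The result has 2 disconnected regions.

2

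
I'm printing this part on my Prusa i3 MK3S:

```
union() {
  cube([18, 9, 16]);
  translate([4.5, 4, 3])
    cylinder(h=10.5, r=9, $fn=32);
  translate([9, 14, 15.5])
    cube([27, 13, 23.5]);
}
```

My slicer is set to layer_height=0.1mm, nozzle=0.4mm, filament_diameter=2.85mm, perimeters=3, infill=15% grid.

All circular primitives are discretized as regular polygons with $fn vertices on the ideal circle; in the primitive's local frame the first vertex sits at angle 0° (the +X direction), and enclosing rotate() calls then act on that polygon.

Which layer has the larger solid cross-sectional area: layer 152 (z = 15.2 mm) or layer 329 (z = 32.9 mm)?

Layer 152 (z = 15.2): the 18×9 cube contributes its full rectangle (area 162.00 mm²); the cylinder at (4.5, 4) is absent (z outside [3, 13.5]); the cube at (9, 14) is not intersected at this z (z outside [15.5, 39]); Merging all regions: only the 18×9 cube is present, so the union is just that shape — area = 162.00 mm². So its area = 162.00 mm². Layer 329 (z = 32.9): the cube is absent (z outside [0, 16]); the cylinder at (4.5, 4) does not reach this height (z outside [3, 13.5]); the cube at (9, 14) (footprint 27×13) is included at this height (area 351.00 mm²); Merging all regions: only the 27×13 cube at (9, 14) is present, so the union is just that shape — area = 351.00 mm². So its area = 351.00 mm². Layer 329 is larger (351.00 vs 162.00 mm²).

layer 329 (z = 32.9 mm)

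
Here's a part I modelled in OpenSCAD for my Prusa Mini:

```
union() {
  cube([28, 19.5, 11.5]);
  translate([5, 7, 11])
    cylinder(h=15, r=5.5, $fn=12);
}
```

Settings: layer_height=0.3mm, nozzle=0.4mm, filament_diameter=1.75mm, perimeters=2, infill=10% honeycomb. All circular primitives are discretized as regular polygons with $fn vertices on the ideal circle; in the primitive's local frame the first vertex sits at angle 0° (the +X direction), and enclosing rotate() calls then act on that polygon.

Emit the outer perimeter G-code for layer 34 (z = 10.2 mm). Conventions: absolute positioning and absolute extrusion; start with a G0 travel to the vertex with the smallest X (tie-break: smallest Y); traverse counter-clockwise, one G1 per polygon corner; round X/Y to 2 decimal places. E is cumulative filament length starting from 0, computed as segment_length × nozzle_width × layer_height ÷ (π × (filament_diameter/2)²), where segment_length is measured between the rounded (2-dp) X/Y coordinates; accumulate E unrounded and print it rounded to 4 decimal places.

At z = 10.2 mm: the cube (footprint 28×19.5) is included at this height; the cylinder at (5, 7) is absent (z outside [11, 26]); Merging all regions: only the 28×19.5 cube is present, so the union is just that shape — 1 connected region. The outline is a single polygon with 4 vertices. Extrusion per mm of travel: 0.4 × 0.3 / (π × 0.875²) = 0.049890. Accumulating E over each segment gives final E = 4.7396.

G0 X0.00 Y0.00 Z10.20
G1 X28.00 Y0.00 E1.3969
G1 X28.00 Y19.50 E2.3698
G1 X0.00 Y19.50 E3.7667
G1 X0.00 Y0.00 E4.7396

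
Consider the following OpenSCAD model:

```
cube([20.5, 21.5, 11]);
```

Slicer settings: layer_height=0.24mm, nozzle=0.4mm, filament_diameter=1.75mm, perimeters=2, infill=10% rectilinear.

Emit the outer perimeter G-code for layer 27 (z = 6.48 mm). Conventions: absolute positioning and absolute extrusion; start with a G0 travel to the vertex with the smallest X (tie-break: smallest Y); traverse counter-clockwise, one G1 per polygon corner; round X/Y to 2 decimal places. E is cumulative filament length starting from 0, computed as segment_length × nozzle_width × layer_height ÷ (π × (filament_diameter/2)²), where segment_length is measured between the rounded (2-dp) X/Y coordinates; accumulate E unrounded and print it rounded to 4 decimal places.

At z = 6.48 mm: the cube is present — its section is the full 20.5×21.5 rectangle. The outline is a single polygon with 4 vertices. Extrusion per mm of travel: 0.4 × 0.24 / (π × 0.875²) = 0.039912. Accumulating E over each segment gives final E = 3.3526.

G0 X0.00 Y0.00 Z6.48
G1 X20.50 Y0.00 E0.8182
G1 X20.50 Y21.50 E1.6763
G1 X0.00 Y21.50 E2.4945
G1 X0.00 Y0.00 E3.3526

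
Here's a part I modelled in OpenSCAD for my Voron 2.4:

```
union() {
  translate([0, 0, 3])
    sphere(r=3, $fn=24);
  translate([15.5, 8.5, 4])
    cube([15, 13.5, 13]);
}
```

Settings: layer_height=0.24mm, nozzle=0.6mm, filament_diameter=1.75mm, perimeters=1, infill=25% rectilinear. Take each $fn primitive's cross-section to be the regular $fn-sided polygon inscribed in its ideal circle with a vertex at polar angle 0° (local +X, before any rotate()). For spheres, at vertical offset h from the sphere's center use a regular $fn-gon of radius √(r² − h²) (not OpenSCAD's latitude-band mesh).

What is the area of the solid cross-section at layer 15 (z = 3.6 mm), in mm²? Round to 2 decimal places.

26.83 mm²

At z = 3.6 mm: the sphere: section is a regular 24-gon, circumradius = √(r²−h²) = √(3²−0.6²) = 2.939 (area = (24/2)·2.939²·sin(360°/24) = 26.83 mm²); the cube at (15.5, 8.5) is absent (z outside [4, 17]); Merging all regions: only the r=3 sphere is present, so the union is just that shape — area = 26.83 mm². Overall, the cross-section is a single solid region. Net area = 26.83 mm².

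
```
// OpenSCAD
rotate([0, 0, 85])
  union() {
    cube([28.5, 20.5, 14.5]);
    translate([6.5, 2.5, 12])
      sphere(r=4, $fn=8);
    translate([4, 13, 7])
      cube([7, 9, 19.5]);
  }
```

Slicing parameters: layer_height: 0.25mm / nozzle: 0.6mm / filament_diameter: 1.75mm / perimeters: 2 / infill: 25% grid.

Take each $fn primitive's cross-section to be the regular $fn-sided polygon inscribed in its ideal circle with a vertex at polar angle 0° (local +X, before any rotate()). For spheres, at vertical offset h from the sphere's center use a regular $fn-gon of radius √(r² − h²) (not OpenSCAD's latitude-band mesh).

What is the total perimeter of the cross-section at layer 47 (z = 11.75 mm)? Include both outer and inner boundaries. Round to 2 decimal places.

101.90 mm

At z = 11.75 mm: the cube (footprint 28.5×20.5) is included at this height (perimeter 98.00 mm); the r=4 sphere at (6.5, 2.5) contributes a regular 8-gon of circumradius √(4²−0.25²) = 3.992 (perimeter = 2·8·3.992·sin(180°/8) = 24.44 mm); the cube at (4, 13) is present — its section is the full 7×9 rectangle (perimeter 32.00 mm); Taking the union: the regions partially overlap (shared area 92.41 mm²), so the edge portions inside another operand are dropped and the merged outline is re-measured after clipping — boundary = 101.90 mm; (whole slice rotated 85° about Z — lengths, areas and connectivity unchanged). Overall, the cross-section is a single solid region. Total boundary length (outer) = 101.90 mm.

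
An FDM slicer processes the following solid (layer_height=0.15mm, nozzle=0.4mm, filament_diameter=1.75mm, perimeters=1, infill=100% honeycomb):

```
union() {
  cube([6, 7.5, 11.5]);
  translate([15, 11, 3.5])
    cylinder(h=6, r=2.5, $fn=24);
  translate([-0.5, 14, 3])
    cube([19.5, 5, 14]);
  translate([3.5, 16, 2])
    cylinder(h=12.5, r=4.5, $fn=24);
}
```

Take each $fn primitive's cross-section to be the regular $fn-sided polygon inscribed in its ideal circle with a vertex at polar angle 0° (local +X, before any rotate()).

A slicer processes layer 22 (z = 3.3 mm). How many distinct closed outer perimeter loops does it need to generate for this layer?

At z = 3.3 mm: the 6×7.5 cube contributes its full rectangle; the cylinder at (15, 11) does not reach this height (z outside [3.5, 9.5]); the 19.5×5 cube at (-0.5, 14) contributes its full rectangle; the r=4.5 cylinder at (3.5, 16) contributes a regular 24-gon of circumradius 4.5; Combining (union): the regions partially overlap (shared area 40.66 mm²), so overlapping operands fuse into one piece — 2 connected regions. The result has 2 disconnected regions.

2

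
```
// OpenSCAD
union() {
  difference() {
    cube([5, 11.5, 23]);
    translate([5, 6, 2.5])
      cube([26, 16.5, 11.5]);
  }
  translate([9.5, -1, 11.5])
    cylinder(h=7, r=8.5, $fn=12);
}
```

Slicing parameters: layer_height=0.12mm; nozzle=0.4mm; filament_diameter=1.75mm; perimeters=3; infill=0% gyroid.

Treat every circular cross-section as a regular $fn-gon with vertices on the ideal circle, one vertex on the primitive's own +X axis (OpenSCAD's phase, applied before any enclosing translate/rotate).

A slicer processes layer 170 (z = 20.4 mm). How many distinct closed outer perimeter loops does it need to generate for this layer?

At z = 20.4 mm: the cube is present — its section is the full 5×11.5 rectangle; the cube at (5, 6) is absent (z outside [2.5, 14]); Taking the first minus the rest: none of the subtracted shapes is present at this height, so the 5×11.5 cube is unchanged — 1 connected region; the cylinder at (9.5, -1) is not intersected at this z (z outside [11.5, 18.5]); Merging all regions: only the result so far is present, so the union is just that shape — 1 connected region. The result has 1 disconnected region.

1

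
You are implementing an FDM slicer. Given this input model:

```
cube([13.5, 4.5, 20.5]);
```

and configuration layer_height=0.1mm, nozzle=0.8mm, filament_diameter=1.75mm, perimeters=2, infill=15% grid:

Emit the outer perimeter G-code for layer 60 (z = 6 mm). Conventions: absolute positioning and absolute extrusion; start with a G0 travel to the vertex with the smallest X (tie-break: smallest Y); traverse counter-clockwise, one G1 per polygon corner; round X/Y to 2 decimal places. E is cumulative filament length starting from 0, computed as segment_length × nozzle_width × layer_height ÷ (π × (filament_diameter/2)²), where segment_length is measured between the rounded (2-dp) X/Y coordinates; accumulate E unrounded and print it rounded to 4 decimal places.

At z = 6 mm: the cube (footprint 13.5×4.5) is included at this height. The outline is a single polygon with 4 vertices. Extrusion per mm of travel: 0.8 × 0.1 / (π × 0.875²) = 0.033260. Accumulating E over each segment gives final E = 1.1974.

G0 X0.00 Y0.00 Z6.00
G1 X13.50 Y0.00 E0.4490
G1 X13.50 Y4.50 E0.5987
G1 X0.00 Y4.50 E1.0477
G1 X0.00 Y0.00 E1.1974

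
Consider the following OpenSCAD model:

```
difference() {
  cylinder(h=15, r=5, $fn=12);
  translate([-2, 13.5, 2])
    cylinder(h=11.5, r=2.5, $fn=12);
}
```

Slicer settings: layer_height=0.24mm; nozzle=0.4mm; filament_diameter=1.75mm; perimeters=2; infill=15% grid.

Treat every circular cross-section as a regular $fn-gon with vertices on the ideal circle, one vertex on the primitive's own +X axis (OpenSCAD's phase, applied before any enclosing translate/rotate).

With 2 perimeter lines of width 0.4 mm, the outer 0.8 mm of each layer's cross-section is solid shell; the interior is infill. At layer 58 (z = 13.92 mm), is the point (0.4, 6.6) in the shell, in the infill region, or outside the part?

outside

At z = 13.92 mm: the r=5 cylinder gives a regular 12-gon of circumradius 5 (constant along its height); the cylinder at (-2, 13.5) is not intersected at this z (z outside [2, 13.5]); Subtracting the remaining from the first: none of the subtracted shapes is present at this height, so the r=5 cylinder is unchanged — 1 connected region. Overall, the cross-section is a single solid region. The nearest boundary edge runs (2.50, 4.33)→(0.00, 5.00); distance from the point to it = 1.65 mm. The point is not inside any of the regions above, so it lies outside the cross-section (1.65 mm from the nearest boundary).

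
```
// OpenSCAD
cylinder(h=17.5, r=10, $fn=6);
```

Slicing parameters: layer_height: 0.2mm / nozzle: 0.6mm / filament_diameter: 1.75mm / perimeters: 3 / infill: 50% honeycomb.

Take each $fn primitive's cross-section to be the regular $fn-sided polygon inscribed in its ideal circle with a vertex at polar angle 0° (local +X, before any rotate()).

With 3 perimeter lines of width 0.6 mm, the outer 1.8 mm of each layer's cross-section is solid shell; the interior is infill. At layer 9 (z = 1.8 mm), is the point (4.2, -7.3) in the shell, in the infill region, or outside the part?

At z = 1.8 mm: the r=10 cylinder contributes a regular 6-gon of circumradius 10. Overall, the cross-section is a single solid region. The nearest boundary edge runs (-5.00, -8.66)→(5.00, -8.66); distance from the point to it = 1.36 mm. The point is inside the cross-section, 1.36 mm from the nearest boundary — within the 1.8 mm shell band (3 × 0.6).

shell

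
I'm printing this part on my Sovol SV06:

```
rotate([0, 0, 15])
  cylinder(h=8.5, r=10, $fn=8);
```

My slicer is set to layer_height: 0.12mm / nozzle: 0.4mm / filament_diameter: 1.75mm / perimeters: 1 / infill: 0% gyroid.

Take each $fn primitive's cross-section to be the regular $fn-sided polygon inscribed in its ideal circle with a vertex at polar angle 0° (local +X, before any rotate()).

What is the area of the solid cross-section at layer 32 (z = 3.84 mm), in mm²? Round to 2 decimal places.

At z = 3.84 mm: the r=10 cylinder contributes a regular 8-gon of circumradius 10 (area = (8/2)·10.000²·sin(360°/8) = 282.84 mm²); (whole slice rotated 15° about Z — lengths, areas and connectivity unchanged). Overall, the cross-section is a single solid region. Net area = 282.84 mm².

282.84 mm²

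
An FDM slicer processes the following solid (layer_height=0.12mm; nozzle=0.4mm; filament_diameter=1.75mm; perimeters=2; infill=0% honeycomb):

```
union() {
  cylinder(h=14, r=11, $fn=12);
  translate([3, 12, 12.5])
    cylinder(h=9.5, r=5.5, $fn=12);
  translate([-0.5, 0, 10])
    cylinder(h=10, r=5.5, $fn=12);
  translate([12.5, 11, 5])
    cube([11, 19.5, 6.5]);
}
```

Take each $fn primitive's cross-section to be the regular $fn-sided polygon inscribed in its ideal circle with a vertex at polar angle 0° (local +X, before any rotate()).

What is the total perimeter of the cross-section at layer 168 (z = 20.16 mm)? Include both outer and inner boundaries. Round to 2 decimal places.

At z = 20.16 mm: the cylinder does not reach this height (z outside [0, 14]); the r=5.5 cylinder at (3, 12) gives a regular 12-gon of circumradius 5.5 (constant along its height) (perimeter = 2·12·5.500·sin(180°/12) = 34.16 mm); the cylinder at (-0.5, 0) does not reach this height (z outside [10, 20]); the cube at (12.5, 11) is absent (z outside [5, 11.5]); Merging all regions: only the r=5.5 cylinder at (3, 12) is present, so the union is just that shape — boundary = 34.16 mm. Overall, the cross-section is a single solid region. Total boundary length (outer) = 34.16 mm.

34.16 mm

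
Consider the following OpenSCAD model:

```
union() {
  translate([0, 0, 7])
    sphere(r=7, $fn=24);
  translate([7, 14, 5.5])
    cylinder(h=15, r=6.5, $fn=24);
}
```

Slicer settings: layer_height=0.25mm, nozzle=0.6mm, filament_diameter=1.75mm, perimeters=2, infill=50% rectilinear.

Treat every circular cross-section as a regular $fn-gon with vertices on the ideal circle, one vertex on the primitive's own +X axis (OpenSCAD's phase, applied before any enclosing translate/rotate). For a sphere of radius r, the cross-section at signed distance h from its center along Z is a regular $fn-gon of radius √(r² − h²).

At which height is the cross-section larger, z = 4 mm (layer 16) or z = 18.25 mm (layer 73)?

Layer 16 (z = 4): the r=7 sphere contributes a regular 24-gon of circumradius √(7²−3²) = 6.325 (area = (24/2)·6.325²·sin(360°/24) = 124.23 mm²); the cylinder at (7, 14) does not reach this height (z outside [5.5, 20.5]); Merging all regions: only the r=7 sphere is present, so the union is just that shape — area = 124.23 mm². So its area = 124.23 mm². Layer 73 (z = 18.25): the sphere is not intersected at this z (|z−center|=11.250 > r=7); the cylinder at (7, 14): section is a regular 24-gon, circumradius r=6.5 (area = (24/2)·6.500²·sin(360°/24) = 131.22 mm²); Merging all regions: only the r=6.5 cylinder at (7, 14) is present, so the union is just that shape — area = 131.22 mm². So its area = 131.22 mm². Layer 73 is larger (131.22 vs 124.23 mm²).

layer 73 (z = 18.25 mm)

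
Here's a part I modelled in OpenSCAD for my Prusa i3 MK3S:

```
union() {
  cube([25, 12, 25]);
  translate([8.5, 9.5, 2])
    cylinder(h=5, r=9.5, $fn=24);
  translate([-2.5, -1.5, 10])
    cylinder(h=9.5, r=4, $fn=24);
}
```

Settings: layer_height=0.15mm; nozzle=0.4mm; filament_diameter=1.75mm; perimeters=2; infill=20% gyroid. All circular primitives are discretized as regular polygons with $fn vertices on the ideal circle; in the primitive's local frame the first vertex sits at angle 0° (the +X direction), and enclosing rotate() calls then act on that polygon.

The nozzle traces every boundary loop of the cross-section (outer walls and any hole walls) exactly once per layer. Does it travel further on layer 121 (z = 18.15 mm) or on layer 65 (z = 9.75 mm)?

layer 121 (z = 18.15 mm)

Layer 121 (z = 18.15): the cube (footprint 25×12) is included at this height (perimeter 74.00 mm); the cylinder at (8.5, 9.5) is absent (z outside [2, 7]); the cylinder at (-2.5, -1.5): section is a regular 24-gon, circumradius r=4 (perimeter = 2·24·4.000·sin(180°/24) = 25.06 mm); Taking the union: the regions partially overlap (shared area 1.11 mm²), so the edge portions inside another operand are dropped and the merged outline is re-measured after clipping — boundary = 94.31 mm. So its perimeter = 94.31 mm. Layer 65 (z = 9.75): the cube (footprint 25×12) is included at this height (perimeter 74.00 mm); the cylinder at (8.5, 9.5) does not reach this height (z outside [2, 7]); the cylinder at (-2.5, -1.5) does not reach this height (z outside [10, 19.5]); Combining (union): only the 25×12 cube is present, so the union is just that shape — boundary = 74.00 mm. So its perimeter = 74.00 mm. Layer 121 is larger (94.31 vs 74.00 mm).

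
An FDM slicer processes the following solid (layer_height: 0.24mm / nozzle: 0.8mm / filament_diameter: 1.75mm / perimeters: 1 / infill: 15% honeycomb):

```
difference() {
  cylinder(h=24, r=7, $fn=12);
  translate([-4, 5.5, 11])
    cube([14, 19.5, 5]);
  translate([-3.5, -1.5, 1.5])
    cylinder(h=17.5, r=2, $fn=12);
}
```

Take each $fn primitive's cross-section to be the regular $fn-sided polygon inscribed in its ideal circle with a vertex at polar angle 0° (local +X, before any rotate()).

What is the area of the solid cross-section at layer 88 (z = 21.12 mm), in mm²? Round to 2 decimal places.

147.00 mm²

At z = 21.12 mm: the r=7 cylinder gives a regular 12-gon of circumradius 7 (constant along its height) (area = (12/2)·7.000²·sin(360°/12) = 147.00 mm²); the cube at (-4, 5.5) does not reach this height (z outside [11, 16]); the cylinder at (-3.5, -1.5) is absent (z outside [1.5, 19]); After the difference (first − rest): none of the subtracted shapes is present at this height, so the r=7 cylinder is unchanged — area = 147.00 mm². Overall, the cross-section is a single solid region. Net area = 147.00 mm².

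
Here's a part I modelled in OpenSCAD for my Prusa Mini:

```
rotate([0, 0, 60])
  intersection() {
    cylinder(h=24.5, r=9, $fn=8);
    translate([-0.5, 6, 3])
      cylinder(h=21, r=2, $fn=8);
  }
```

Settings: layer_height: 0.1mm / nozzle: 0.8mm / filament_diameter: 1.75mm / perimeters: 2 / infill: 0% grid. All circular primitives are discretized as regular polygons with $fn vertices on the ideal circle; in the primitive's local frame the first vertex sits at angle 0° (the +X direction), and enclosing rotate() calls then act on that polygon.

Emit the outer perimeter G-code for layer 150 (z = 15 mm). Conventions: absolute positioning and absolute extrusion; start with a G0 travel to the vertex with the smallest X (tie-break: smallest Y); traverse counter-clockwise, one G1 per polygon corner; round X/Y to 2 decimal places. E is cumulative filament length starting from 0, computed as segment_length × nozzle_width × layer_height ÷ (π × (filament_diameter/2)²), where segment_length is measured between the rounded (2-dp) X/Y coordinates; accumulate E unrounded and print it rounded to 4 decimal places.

At z = 15 mm: the r=9 cylinder contributes a regular 8-gon of circumradius 9; the cylinder at (-0.5, 6): section is a regular 8-gon, circumradius r=2; Taking the intersection: the r=2 cylinder at (-0.5, 6) lies inside the r=9 cylinder, so the common part is the r=2 cylinder at (-0.5, 6) itself — 1 connected region; (whole slice rotated 60° about Z — lengths, areas and connectivity unchanged). The outline is a single polygon with 8 vertices. Extrusion per mm of travel: 0.8 × 0.1 / (π × 0.875²) = 0.033260. Accumulating E over each segment gives final E = 0.4076.

G0 X-7.38 Y2.05 Z15.00
G1 X-6.45 Y0.83 E0.0510
G1 X-4.93 Y0.64 E0.1020
G1 X-3.71 Y1.57 E0.1530
G1 X-3.51 Y3.08 E0.2037
G1 X-4.45 Y4.30 E0.2549
G1 X-5.96 Y4.50 E0.3055
G1 X-7.18 Y3.57 E0.3566
G1 X-7.38 Y2.05 E0.4076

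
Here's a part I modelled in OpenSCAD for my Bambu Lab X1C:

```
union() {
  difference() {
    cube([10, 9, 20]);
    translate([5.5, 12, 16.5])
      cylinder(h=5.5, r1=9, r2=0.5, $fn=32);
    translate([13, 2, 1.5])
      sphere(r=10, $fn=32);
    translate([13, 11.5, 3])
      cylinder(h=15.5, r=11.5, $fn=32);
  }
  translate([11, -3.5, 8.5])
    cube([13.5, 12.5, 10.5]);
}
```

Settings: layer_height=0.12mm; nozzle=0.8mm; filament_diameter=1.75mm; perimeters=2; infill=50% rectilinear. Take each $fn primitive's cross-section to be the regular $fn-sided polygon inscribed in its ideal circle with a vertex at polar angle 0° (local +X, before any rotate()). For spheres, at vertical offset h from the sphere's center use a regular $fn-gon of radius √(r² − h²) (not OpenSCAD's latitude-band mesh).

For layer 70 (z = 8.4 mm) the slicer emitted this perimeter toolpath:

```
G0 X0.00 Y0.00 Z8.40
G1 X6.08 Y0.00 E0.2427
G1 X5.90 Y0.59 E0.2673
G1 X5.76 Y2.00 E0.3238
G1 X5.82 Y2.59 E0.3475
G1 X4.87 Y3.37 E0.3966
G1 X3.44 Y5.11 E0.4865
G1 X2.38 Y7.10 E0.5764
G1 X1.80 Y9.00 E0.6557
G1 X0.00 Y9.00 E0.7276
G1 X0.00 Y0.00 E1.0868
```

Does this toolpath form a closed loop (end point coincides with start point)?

yes

Start point (G0): (0.00, 0.00). End point (last G1): the path returns to the start — closed.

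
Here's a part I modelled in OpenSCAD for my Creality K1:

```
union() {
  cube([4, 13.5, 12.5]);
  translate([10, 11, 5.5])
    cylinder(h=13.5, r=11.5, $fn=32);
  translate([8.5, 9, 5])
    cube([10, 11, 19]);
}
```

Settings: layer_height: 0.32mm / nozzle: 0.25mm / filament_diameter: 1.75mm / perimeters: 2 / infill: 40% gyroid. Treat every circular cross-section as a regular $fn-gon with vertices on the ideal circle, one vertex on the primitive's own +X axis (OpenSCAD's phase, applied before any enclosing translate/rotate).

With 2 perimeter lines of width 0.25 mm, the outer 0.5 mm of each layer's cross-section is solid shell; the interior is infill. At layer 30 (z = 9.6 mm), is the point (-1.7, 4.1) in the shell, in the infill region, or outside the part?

outside

At z = 9.6 mm: the cube (footprint 4×13.5) is included at this height; the cylinder at (10, 11): section is a regular 32-gon, circumradius r=11.5; the 10×11 cube at (8.5, 9) contributes its full rectangle; Merging all regions: the regions partially overlap (shared area 151.32 mm²), so overlapping operands fuse into one piece — 1 connected region. Overall, the cross-section is a single solid region. The nearest boundary edge runs (0.00, 0.00)→(0.00, 5.43); distance from the point to it = 1.70 mm. The point is not inside any of the regions above, so it lies outside the cross-section (1.70 mm from the nearest boundary).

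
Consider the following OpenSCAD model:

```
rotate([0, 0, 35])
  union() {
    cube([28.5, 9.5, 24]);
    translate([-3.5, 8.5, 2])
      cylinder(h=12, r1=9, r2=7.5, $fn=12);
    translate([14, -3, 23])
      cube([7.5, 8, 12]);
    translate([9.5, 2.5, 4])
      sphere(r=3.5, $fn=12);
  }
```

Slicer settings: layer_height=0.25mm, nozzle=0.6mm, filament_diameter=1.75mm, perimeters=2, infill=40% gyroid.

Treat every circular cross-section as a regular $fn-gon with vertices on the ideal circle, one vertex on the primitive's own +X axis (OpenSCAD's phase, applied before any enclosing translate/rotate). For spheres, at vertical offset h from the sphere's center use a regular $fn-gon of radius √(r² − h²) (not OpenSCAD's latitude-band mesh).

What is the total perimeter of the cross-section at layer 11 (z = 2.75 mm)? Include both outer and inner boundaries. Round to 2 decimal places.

At z = 2.75 mm: the 28.5×9.5 cube contributes its full rectangle (perimeter 76.00 mm); the cone at (-3.5, 8.5) contributes a regular 12-gon of circumradius 8.906 (interpolated between r1=9 and r2=7.5 at t=0.062) (perimeter = 2·12·8.906·sin(180°/12) = 55.32 mm); the cube at (14, -3) does not reach this height (z outside [23, 35]); the r=3.5 sphere at (9.5, 2.5) contributes a regular 12-gon of circumradius √(3.5²−1.25²) = 3.269 (perimeter = 2·12·3.269·sin(180°/12) = 20.31 mm); Combining (union): the regions partially overlap (shared area 65.39 mm²), so the edge portions inside another operand are dropped and the merged outline is re-measured after clipping — boundary = 106.36 mm; (rotated 35° about Z; rotation is an isometry so areas/perimeters/island counts are preserved). Overall, the cross-section is a single solid region. Total boundary length (outer) = 106.36 mm.

106.36 mm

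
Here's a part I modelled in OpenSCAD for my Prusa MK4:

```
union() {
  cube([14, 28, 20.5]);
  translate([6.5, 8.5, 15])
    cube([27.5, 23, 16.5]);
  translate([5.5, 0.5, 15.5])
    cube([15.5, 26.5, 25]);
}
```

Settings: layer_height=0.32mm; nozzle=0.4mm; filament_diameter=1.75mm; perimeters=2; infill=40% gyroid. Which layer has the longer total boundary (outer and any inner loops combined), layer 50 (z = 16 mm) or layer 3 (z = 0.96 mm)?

layer 50 (z = 16 mm)

Layer 50 (z = 16): the 14×28 cube contributes its full rectangle (perimeter 84.00 mm); the cube at (6.5, 8.5) (footprint 27.5×23) is included at this height (perimeter 101.00 mm); the cube at (5.5, 0.5) is present — its section is the full 15.5×26.5 rectangle (perimeter 84.00 mm); Merging all regions: the regions partially overlap (shared area 501.00 mm²), so the edge portions inside another operand are dropped and the merged outline is re-measured after clipping — boundary = 131.00 mm. So its perimeter = 131.00 mm. Layer 3 (z = 0.96): the cube is present — its section is the full 14×28 rectangle (perimeter 84.00 mm); the cube at (6.5, 8.5) is not intersected at this z (z outside [15, 31.5]); the cube at (5.5, 0.5) does not reach this height (z outside [15.5, 40.5]); Combining (union): only the 14×28 cube is present, so the union is just that shape — boundary = 84.00 mm. So its perimeter = 84.00 mm. Layer 50 is larger (131.00 vs 84.00 mm).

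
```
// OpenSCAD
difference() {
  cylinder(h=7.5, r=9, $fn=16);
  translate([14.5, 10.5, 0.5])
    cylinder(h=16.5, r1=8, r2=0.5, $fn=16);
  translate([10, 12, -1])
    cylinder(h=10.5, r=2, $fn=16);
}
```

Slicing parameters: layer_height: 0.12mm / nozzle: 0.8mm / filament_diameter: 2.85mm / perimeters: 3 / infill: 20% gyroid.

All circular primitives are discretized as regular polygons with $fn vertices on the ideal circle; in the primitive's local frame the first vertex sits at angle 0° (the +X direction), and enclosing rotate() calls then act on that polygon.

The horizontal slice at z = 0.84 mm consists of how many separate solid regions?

1

At z = 0.84 mm: the r=9 cylinder contributes a regular 16-gon of circumradius 9; the cone at (14.5, 10.5) (r1=8→r2=0.5) has section circumradius 7.845 here — a regular 16-gon; the cylinder at (10, 12): section is a regular 16-gon, circumradius r=2; Taking the first minus the rest: starting from the r=9 cylinder, the cone at (14.5, 10.5) misses the remaining region (no effect); the r=2 cylinder at (10, 12) misses the remaining region (no effect) — 1 connected region. The result has 1 disconnected region.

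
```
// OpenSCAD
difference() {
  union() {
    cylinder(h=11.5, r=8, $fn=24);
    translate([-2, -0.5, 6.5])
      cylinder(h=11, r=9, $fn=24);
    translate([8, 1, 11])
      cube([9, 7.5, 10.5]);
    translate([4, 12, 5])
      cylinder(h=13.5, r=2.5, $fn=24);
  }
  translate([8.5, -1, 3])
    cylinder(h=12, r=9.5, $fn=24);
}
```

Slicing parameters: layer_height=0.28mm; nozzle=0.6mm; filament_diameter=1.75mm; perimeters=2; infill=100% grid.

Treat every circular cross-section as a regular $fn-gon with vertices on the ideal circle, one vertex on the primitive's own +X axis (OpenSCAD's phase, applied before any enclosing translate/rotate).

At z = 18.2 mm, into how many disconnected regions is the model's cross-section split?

At z = 18.2 mm: the cylinder does not reach this height (z outside [0, 11.5]); the cylinder at (-2, -0.5) does not reach this height (z outside [6.5, 17.5]); the 9×7.5 cube at (8, 1) contributes its full rectangle; the cylinder at (4, 12): section is a regular 24-gon, circumradius r=2.5; Merging all regions: the 2 present regions are separate (no shared area or edge), so areas and boundary lengths simply add and each stays a separate island — 2 connected regions; the cylinder at (8.5, -1) is absent (z outside [3, 15]); Subtracting the remaining from the first: none of the subtracted shapes is present at this height, so that combined region is unchanged — 2 connected regions. The result has 2 disconnected regions.

2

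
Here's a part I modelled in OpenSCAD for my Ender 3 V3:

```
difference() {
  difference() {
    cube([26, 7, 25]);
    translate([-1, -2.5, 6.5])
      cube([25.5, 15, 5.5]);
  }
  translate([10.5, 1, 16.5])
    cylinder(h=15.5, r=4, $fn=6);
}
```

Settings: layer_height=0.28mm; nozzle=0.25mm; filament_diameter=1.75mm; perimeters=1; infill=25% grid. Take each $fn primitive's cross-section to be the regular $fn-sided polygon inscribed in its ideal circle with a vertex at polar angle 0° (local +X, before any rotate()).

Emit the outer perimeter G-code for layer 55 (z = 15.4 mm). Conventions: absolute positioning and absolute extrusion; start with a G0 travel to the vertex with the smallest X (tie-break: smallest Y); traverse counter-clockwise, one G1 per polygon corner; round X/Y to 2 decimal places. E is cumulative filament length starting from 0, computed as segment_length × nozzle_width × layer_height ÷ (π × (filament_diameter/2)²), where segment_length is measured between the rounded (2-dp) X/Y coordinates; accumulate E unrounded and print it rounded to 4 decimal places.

G0 X0.00 Y0.00 Z15.40
G1 X26.00 Y0.00 E0.7567
G1 X26.00 Y7.00 E0.9604
G1 X0.00 Y7.00 E1.7171
G1 X0.00 Y0.00 E1.9208

At z = 15.4 mm: the cube is present — its section is the full 26×7 rectangle; the cube at (-1, -2.5) is absent (z outside [6.5, 12]); Taking the first minus the rest: none of the subtracted shapes is present at this height, so the 26×7 cube is unchanged — 1 connected region; the cylinder at (10.5, 1) is not intersected at this z (z outside [16.5, 32]); Taking the first minus the rest: none of the subtracted shapes is present at this height, so the result so far is unchanged — 1 connected region. The outline is a single polygon with 4 vertices. Extrusion per mm of travel: 0.25 × 0.28 / (π × 0.875²) = 0.029103. Accumulating E over each segment gives final E = 1.9208.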